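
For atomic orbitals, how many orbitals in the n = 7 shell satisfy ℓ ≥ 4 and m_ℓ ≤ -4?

6

For n = 7, ℓ ranges over 0 … 6.
The (ℓ, m_ℓ) pairs meeting ℓ ≥ 4 and m_ℓ ≤ -4 give: ℓ=4 → 1; ℓ=5 → 2; ℓ=6 → 3.
Total orbitals: 1 + 2 + 3 = 6.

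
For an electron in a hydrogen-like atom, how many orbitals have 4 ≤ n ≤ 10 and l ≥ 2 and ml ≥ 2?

119

For each n in the range, tally the orbitals obeying l ≥ 2 and ml ≥ 2:
n=4 → 3; n=5 → 6; n=6 → 10; n=7 → 15; n=8 → 21; n=9 → 28; n=10 → 36.
Total orbitals: 3 + 6 + 10 + 15 + 21 + 28 + 36 = 119.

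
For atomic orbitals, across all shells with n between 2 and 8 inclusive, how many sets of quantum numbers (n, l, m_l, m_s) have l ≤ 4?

258

For each n in the range, tally the orbitals obeying l ≤ 4:
n=2 → 4; n=3 → 9; n=4 → 16; n=5 → 25; n=6 → 25; n=7 → 25; n=8 → 25.
Orbitals: 4 + 9 + 16 + 25 + 25 + 25 + 25 = 129. Including both spin states (m_s = ±1/2) gives 2 × 129 = 258 states.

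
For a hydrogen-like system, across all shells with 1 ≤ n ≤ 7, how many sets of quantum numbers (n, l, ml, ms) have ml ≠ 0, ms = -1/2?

For each n in the range, tally the orbitals obeying ml ≠ 0:
n=2 → 2; n=3 → 6; n=4 → 12; n=5 → 20; n=6 → 30; n=7 → 42.
Orbitals: 2 + 6 + 12 + 20 + 30 + 42 = 112. With ms fixed to -1/2 there is one state per orbital, so 112 states.

112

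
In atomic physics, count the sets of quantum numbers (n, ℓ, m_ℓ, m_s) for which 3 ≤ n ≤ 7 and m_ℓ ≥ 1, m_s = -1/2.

Count contributing orbitals for each principal shell:
n=3 → 3; n=4 → 6; n=5 → 10; n=6 → 15; n=7 → 21.
Orbitals: 3 + 6 + 10 + 15 + 21 = 55. With m_s fixed to -1/2 there is one state per orbital, so 55 states.

55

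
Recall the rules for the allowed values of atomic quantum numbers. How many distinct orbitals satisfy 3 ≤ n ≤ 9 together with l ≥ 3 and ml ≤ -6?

Go shell by shell, enumerating (l, ml) with l ≥ 3 and ml ≤ -6:
n=7 → 1; n=8 → 3; n=9 → 6.
Total orbitals: 1 + 3 + 6 = 10.

10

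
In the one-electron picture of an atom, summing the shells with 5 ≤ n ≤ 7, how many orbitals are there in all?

Shell n has n² orbitals: 5²=25 + 6²=36 + 7²=49 = 110 orbitals.

110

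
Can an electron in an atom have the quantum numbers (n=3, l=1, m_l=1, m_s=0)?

The spin quantum number for an electron can only be m_s = +1/2 or −1/2; m_s = 0 is not one of those.

Not allowed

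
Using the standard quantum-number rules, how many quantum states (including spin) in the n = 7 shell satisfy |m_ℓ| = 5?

8

The n = 7 shell has ℓ = 0 through 6; check each.
The (ℓ, m_ℓ) pairs meeting |m_ℓ| = 5 give: ℓ=5 → 2; ℓ=6 → 2.
Orbitals: 2 + 2 = 4. Each orbital carries two spin states, so 4 × 2 = 8 states.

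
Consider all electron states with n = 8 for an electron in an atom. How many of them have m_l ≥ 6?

The n = 8 shell has l = 0 through 7; check each.
Per l-value: l=6 → 1; l=7 → 2.
Orbitals: 1 + 2 = 3. Each orbital carries two spin states, so 3 × 2 = 6 states.

6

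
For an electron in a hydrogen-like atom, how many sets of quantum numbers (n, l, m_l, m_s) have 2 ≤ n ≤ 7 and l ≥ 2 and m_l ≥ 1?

Count contributing orbitals for each principal shell:
n=3 → 2; n=4 → 5; n=5 → 9; n=6 → 14; n=7 → 20.
Orbitals: 2 + 5 + 9 + 14 + 20 = 50. Including both spin states (m_s = ±1/2) gives 2 × 50 = 100 states.

100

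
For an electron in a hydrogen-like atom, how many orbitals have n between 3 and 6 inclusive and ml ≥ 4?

4

Work shell by shell — for each n, count the (l, ml) pairs that satisfy ml ≥ 4:
n=5 → 1; n=6 → 3.
Total orbitals: 1 + 3 = 4.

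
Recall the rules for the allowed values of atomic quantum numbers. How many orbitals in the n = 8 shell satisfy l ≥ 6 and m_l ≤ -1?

With n = 8 the allowed l are 0, 1, …, 7.
Per l-value: l=6 → 6; l=7 → 7.
Total orbitals: 6 + 7 = 13.

13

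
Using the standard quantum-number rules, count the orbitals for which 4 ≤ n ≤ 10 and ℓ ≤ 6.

Treat each shell separately and count matching orbitals:
n=4 → 16; n=5 → 25; n=6 → 36; n=7 → 49; n=8 → 49; n=9 → 49; n=10 → 49.
Total orbitals: 16 + 25 + 36 + 49 + 49 + 49 + 49 = 273.

273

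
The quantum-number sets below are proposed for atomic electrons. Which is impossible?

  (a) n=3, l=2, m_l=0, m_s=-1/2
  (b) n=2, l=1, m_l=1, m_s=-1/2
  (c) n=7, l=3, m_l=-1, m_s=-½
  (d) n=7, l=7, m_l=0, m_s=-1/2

(d) has l = 7 ≥ n = 7, violating 0 ≤ l ≤ n−1.
The remaining sets (a), (b), (c) satisfy all four rules.

(d)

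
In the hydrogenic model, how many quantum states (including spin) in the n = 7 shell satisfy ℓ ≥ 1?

96

With n = 7 the allowed ℓ are 0, 1, …, 6.
The (ℓ, m_ℓ) pairs meeting ℓ ≥ 1 give: ℓ=1 → 3; ℓ=2 → 5; ℓ=3 → 7; ℓ=4 → 9; ℓ=5 → 11; ℓ=6 → 13.
Orbitals: 3 + 5 + 7 + 9 + 11 + 13 = 48. Each orbital carries two spin states, so 48 × 2 = 96 states.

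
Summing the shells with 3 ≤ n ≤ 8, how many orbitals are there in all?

Shell n has n² orbitals: 3²=9 + 4²=16 + 5²=25 + 6²=36 + 7²=49 + 8²=64 = 199 orbitals.

199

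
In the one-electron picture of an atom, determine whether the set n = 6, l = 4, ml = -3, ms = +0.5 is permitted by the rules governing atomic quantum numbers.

Valid

n = 6 is a positive integer. l = 4 satisfies 0 ≤ l ≤ n−1 = 5. ml = -3 lies in the range −l … +l (here −4 … 4). ms = +1/2 is one of ±1/2.
All four constraints are satisfied.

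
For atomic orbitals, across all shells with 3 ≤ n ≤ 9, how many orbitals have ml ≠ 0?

238

Work shell by shell — for each n, count the (l, ml) pairs that satisfy ml ≠ 0:
n=3 → 6; n=4 → 12; n=5 → 20; n=6 → 30; n=7 → 42; n=8 → 56; n=9 → 72.
Total orbitals: 6 + 12 + 20 + 30 + 42 + 56 + 72 = 238.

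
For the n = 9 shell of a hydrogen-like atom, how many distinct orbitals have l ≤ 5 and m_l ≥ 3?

6

Per l-value: l=3 → 1; l=4 → 2; l=5 → 3.
Total orbitals: 1 + 2 + 3 = 6.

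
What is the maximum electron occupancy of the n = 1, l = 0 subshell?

A subshell with l = 0 has 2l+1 = 1 orbital, each holding 2 electrons (spin ±1/2), so 1 × 2 = 2.

2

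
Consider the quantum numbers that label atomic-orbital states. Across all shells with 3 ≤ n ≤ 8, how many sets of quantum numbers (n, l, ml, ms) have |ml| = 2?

Work shell by shell — for each n, count the (l, ml) pairs that satisfy |ml| = 2:
n=3 → 2; n=4 → 4; n=5 → 6; n=6 → 8; n=7 → 10; n=8 → 12.
Orbitals: 2 + 4 + 6 + 8 + 10 + 12 = 42. Including both spin states (ms = ±1/2) gives 2 × 42 = 84 states.

84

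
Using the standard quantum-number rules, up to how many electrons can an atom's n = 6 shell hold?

72

A shell holds 2n² electrons: 2 × 6² = 2 × 36 = 72.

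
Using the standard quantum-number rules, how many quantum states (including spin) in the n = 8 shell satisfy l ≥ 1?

126

The n = 8 shell has l = 0 through 7; check each.
Contributions: l=1 → 3; l=2 → 5; l=3 → 7; l=4 → 9; l=5 → 11; l=6 → 13; l=7 → 15.
Orbitals: 3 + 5 + 7 + 9 + 11 + 13 + 15 = 63. Each orbital carries two spin states, so 63 × 2 = 126 states.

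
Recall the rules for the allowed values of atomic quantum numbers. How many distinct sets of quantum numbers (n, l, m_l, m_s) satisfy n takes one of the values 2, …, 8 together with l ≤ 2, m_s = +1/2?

Per-shell orbital counts meeting the constraint:
n=2 → 4; n=3 → 9; n=4 → 9; n=5 → 9; n=6 → 9; n=7 → 9; n=8 → 9.
Orbitals: 4 + 9 + 9 + 9 + 9 + 9 + 9 = 58. With m_s fixed to +1/2 there is one state per orbital, so 58 states.

58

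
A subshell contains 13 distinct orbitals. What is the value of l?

2l+1 = 13 gives l = 6.

l = 6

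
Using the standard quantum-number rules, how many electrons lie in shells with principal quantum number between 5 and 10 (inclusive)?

710

Shell n has n² orbitals: 5²=25 + 6²=36 + 7²=49 + 8²=64 + 9²=81 + 10²=100 = 355 orbitals.
Two spin states per orbital: 2 × 355 = 710 electrons.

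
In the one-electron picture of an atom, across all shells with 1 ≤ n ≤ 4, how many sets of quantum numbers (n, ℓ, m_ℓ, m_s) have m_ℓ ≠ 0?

40

Work shell by shell — for each n, count the (ℓ, m_ℓ) pairs that satisfy m_ℓ ≠ 0:
n=2 → 2; n=3 → 6; n=4 → 12.
Orbitals: 2 + 6 + 12 = 20. Including both spin states (m_s = ±1/2) gives 2 × 20 = 40 states.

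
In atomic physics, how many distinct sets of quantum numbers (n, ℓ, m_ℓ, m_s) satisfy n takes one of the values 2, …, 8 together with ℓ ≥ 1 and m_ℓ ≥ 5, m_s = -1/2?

10

For each n in the range, tally the orbitals obeying ℓ ≥ 1 and m_ℓ ≥ 5:
n=6 → 1; n=7 → 3; n=8 → 6.
Orbitals: 1 + 3 + 6 = 10. With m_s fixed to -1/2 there is one state per orbital, so 10 states.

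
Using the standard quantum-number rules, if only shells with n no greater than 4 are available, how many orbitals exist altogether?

30

Total orbitals = 1² + 2² + 3² + 4² = 30.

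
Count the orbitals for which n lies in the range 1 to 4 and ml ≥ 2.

Treat each shell separately and count matching orbitals:
n=3 → 1; n=4 → 3.
Total orbitals: 1 + 3 = 4.

4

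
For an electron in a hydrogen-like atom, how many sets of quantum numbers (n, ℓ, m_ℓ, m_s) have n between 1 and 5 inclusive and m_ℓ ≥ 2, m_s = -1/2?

Work shell by shell — for each n, count the (ℓ, m_ℓ) pairs that satisfy m_ℓ ≥ 2:
n=3 → 1; n=4 → 3; n=5 → 6.
Orbitals: 1 + 3 + 6 = 10. With m_s fixed to -1/2 there is one state per orbital, so 10 states.

10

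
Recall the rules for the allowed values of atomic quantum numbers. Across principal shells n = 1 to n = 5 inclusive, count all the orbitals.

55

Shell n has n² orbitals: 1²=1 + 2²=4 + 3²=9 + 4²=16 + 5²=25 = 55 orbitals.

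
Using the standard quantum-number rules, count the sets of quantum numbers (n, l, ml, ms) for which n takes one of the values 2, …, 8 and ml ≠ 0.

Treat each shell separately and count matching orbitals:
n=2 → 2; n=3 → 6; n=4 → 12; n=5 → 20; n=6 → 30; n=7 → 42; n=8 → 56.
Orbitals: 2 + 6 + 12 + 20 + 30 + 42 + 56 = 168. Including both spin states (ms = ±1/2) gives 2 × 168 = 336 states.

336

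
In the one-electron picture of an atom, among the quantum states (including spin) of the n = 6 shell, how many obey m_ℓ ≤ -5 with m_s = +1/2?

1

For n = 6, ℓ ranges over 0 … 5.
Per ℓ-value: ℓ=5 → 1.
Orbitals: 1. With m_s fixed to a single value there is one state per orbital, giving 1 state.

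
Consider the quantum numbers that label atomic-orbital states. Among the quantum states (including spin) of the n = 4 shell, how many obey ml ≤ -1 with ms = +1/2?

6

Per l-value: l=1 → 1; l=2 → 2; l=3 → 3.
Orbitals: 1 + 2 + 3 = 6. With ms fixed to a single value there is one state per orbital, giving 6 states.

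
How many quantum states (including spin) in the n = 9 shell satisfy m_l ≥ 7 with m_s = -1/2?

3

Contributions: l=7 → 1; l=8 → 2.
Orbitals: 1 + 2 = 3. With m_s fixed to a single value there is one state per orbital, giving 3 states.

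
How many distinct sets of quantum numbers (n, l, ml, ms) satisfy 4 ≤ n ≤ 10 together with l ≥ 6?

300

Work shell by shell — for each n, count the (l, ml) pairs that satisfy l ≥ 6:
n=7 → 13; n=8 → 28; n=9 → 45; n=10 → 64.
Orbitals: 13 + 28 + 45 + 64 = 150. Including both spin states (ms = ±1/2) gives 2 × 150 = 300 states.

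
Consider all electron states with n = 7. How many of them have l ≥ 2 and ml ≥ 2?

30

For n = 7, l ranges over 0 … 6.
The (l, ml) pairs meeting l ≥ 2 and ml ≥ 2 give: l=2 → 1; l=3 → 2; l=4 → 3; l=5 → 4; l=6 → 5.
Orbitals: 1 + 2 + 3 + 4 + 5 = 15. Each orbital carries two spin states, so 15 × 2 = 30 states.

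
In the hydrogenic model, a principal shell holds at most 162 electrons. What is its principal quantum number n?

2n² = 162 ⇒ n² = 81 ⇒ n = 9.

n = 9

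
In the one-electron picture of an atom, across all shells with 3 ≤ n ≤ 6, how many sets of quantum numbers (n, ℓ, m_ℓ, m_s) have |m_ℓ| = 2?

40

For each n in the range, tally the orbitals obeying |m_ℓ| = 2:
n=3 → 2; n=4 → 4; n=5 → 6; n=6 → 8.
Orbitals: 2 + 4 + 6 + 8 = 20. Including both spin states (m_s = ±1/2) gives 2 × 20 = 40 states.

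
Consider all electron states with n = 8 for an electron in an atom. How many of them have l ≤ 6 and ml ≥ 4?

Go through l = 0, …, 7 (the values permitted for n = 8).
Contributions: l=4 → 1; l=5 → 2; l=6 → 3.
Orbitals: 1 + 2 + 3 = 6. Each orbital carries two spin states, so 6 × 2 = 12 states.

12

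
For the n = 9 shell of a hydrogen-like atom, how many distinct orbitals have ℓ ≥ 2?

With n = 9 the allowed ℓ are 0, 1, …, 8.
Per ℓ-value: ℓ=2 → 5; ℓ=3 → 7; ℓ=4 → 9; ℓ=5 → 11; ℓ=6 → 13; ℓ=7 → 15; ℓ=8 → 17.
Total orbitals: 5 + 7 + 9 + 11 + 13 + 15 + 17 = 77.

77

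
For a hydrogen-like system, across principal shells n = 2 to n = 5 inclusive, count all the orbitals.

54

Shell n has n² orbitals: 2²=4 + 3²=9 + 4²=16 + 5²=25 = 54 orbitals.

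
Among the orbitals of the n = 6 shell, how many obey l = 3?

7

For n = 6, l ranges over 0 … 5.
Orbitals with l = 3, by l: l=3 → 7.
Total orbitals: 7.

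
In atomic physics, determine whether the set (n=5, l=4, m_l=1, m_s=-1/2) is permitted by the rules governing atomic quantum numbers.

Yes

n = 5 is a positive integer. l = 4 satisfies 0 ≤ l ≤ n−1 = 4. m_l = 1 lies in the range −l … +l (here −4 … 4). m_s = -1/2 is one of ±1/2.
All four constraints are satisfied.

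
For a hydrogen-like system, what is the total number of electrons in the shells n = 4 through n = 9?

542

Shell n has n² orbitals: 4²=16 + 5²=25 + 6²=36 + 7²=49 + 8²=64 + 9²=81 = 271 orbitals.
Two spin states per orbital: 2 × 271 = 542 electrons.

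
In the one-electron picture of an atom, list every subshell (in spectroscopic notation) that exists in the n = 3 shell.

For n = 3, l runs from 0 to 2. In spectroscopic notation l = 0,1,2,… ↔ s,p,d,f,g,h,i, so the subshells are 3s, 3p, 3d.

3s, 3p, 3d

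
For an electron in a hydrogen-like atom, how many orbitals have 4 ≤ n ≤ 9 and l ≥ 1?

265

For each n in the range, tally the orbitals obeying l ≥ 1:
n=4 → 15; n=5 → 24; n=6 → 35; n=7 → 48; n=8 → 63; n=9 → 80.
Total orbitals: 15 + 24 + 35 + 48 + 63 + 80 = 265.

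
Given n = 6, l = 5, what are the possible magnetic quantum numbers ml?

ml takes every integer from −l to +l. With l = 5 that gives the 11 values -5, -4, -3, -2, -1, 0, 1, 2, 3, 4, 5.

-5, -4, -3, -2, -1, 0, 1, 2, 3, 4, 5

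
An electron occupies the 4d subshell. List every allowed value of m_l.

The 4d subshell has l = 2, and m_l takes every integer from −l to +l. With l = 2 that gives the 5 values -2, -1, 0, 1, 2.

-2, -1, 0, 1, 2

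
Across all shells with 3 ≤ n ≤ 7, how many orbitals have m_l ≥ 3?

Treat each shell separately and count matching orbitals:
n=4 → 1; n=5 → 3; n=6 → 6; n=7 → 10.
Total orbitals: 1 + 3 + 6 + 10 = 20.

20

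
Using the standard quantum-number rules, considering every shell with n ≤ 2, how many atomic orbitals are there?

Total orbitals = 1² + 2² = 5.

5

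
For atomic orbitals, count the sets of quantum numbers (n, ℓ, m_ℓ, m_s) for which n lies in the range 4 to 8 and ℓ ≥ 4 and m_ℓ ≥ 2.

Work shell by shell — for each n, count the (ℓ, m_ℓ) pairs that satisfy ℓ ≥ 4 and m_ℓ ≥ 2:
n=5 → 3; n=6 → 7; n=7 → 12; n=8 → 18.
Orbitals: 3 + 7 + 12 + 18 = 40. Including both spin states (m_s = ±1/2) gives 2 × 40 = 80 states.

80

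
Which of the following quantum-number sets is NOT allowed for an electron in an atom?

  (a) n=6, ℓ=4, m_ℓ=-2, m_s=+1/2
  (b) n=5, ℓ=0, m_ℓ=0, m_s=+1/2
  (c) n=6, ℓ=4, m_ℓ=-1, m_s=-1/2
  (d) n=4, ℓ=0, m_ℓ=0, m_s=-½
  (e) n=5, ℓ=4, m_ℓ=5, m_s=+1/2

(e)

(e) has |m_ℓ| = 5 > ℓ = 4, violating −ℓ ≤ m_ℓ ≤ ℓ.
The remaining sets (a), (b), (c), (d) satisfy all four rules.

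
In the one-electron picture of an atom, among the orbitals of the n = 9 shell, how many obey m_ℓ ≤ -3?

21

For n = 9, ℓ ranges over 0 … 8.
The (ℓ, m_ℓ) pairs meeting m_ℓ ≤ -3 give: ℓ=3 → 1; ℓ=4 → 2; ℓ=5 → 3; ℓ=6 → 4; ℓ=7 → 5; ℓ=8 → 6.
Total orbitals: 1 + 2 + 3 + 4 + 5 + 6 = 21.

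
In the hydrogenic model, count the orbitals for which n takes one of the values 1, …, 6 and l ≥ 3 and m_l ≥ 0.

For each n in the range, tally the orbitals obeying l ≥ 3 and m_l ≥ 0:
n=4 → 4; n=5 → 9; n=6 → 15.
Total orbitals: 4 + 9 + 15 = 28.

28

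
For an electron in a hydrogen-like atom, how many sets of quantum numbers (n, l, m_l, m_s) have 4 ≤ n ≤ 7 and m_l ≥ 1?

104

Per-shell orbital counts meeting the constraint:
n=4 → 6; n=5 → 10; n=6 → 15; n=7 → 21.
Orbitals: 6 + 10 + 15 + 21 = 52. Including both spin states (m_s = ±1/2) gives 2 × 52 = 104 states.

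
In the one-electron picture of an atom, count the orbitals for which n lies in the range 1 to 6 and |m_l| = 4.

6

Go shell by shell, enumerating (l, m_l) with |m_l| = 4:
n=5 → 2; n=6 → 4.
Total orbitals: 2 + 4 = 6.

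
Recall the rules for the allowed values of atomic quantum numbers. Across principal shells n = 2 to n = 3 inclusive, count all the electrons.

Shell n has n² orbitals: 2²=4 + 3²=9 = 13 orbitals.
Two spin states per orbital: 2 × 13 = 26 electrons.

26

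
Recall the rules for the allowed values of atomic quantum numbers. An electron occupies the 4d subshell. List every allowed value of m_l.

The 4d subshell has l = 2, and m_l takes every integer from −l to +l. With l = 2 that gives the 5 values -2, -1, 0, 1, 2.

-2, -1, 0, 1, 2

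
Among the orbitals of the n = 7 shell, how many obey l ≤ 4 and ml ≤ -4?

1

Contributions: l=4 → 1.
Total orbitals: 1.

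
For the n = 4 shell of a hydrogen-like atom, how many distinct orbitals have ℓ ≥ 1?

With n = 4 the allowed ℓ are 0, 1, …, 3.
Per ℓ-value: ℓ=1 → 3; ℓ=2 → 5; ℓ=3 → 7.
Total orbitals: 3 + 5 + 7 = 15.

15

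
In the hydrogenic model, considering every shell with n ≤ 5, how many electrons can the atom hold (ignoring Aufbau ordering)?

110

Total orbitals = 1² + 2² + 3² + 4² + 5² = 55. Doubling for spin gives 110 electrons.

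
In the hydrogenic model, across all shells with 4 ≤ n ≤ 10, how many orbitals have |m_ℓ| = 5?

Count contributing orbitals for each principal shell:
n=6 → 2; n=7 → 4; n=8 → 6; n=9 → 8; n=10 → 10.
Total orbitals: 2 + 4 + 6 + 8 + 10 = 30.

30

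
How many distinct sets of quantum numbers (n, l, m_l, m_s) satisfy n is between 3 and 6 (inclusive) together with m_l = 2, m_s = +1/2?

10

Count contributing orbitals for each principal shell:
n=3 → 1; n=4 → 2; n=5 → 3; n=6 → 4.
Orbitals: 1 + 2 + 3 + 4 = 10. With m_s fixed to +1/2 there is one state per orbital, so 10 states.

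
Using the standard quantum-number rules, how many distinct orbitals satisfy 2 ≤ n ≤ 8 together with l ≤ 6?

Treat each shell separately and count matching orbitals:
n=2 → 4; n=3 → 9; n=4 → 16; n=5 → 25; n=6 → 36; n=7 → 49; n=8 → 49.
Total orbitals: 4 + 9 + 16 + 25 + 36 + 49 + 49 = 188.

188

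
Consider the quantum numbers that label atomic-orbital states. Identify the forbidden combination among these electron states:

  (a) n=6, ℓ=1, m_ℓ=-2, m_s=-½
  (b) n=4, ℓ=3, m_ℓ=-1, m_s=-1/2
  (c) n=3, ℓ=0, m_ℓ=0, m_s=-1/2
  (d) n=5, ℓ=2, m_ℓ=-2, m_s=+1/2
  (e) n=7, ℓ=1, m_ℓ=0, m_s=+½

(a)

(a) has |m_ℓ| = 2 > ℓ = 1, violating −ℓ ≤ m_ℓ ≤ ℓ.
The remaining sets (b), (c), (d), (e) satisfy all four rules.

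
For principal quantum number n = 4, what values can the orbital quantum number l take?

l is an integer with 0 ≤ l ≤ n−1, so for n = 4: l = 0, 1, 2, 3.

0, 1, 2, 3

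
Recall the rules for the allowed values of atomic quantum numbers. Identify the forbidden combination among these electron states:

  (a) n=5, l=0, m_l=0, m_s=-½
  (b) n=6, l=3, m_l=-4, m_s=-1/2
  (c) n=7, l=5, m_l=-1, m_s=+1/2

(b)

(b) has |m_l| = 4 > l = 3, violating −l ≤ m_l ≤ l.
The remaining sets (a), (c) satisfy all four rules.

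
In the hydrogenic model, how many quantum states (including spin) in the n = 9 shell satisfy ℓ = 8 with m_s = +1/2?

17

For n = 9, ℓ ranges over 0 … 8.
Per ℓ-value: ℓ=8 → 17.
Orbitals: 17. With m_s fixed to a single value there is one state per orbital, giving 17 states.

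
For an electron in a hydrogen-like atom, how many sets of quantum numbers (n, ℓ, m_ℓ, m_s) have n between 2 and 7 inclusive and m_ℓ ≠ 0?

224

Work shell by shell — for each n, count the (ℓ, m_ℓ) pairs that satisfy m_ℓ ≠ 0:
n=2 → 2; n=3 → 6; n=4 → 12; n=5 → 20; n=6 → 30; n=7 → 42.
Orbitals: 2 + 6 + 12 + 20 + 30 + 42 = 112. Including both spin states (m_s = ±1/2) gives 2 × 112 = 224 states.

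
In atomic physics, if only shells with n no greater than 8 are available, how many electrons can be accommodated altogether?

Total orbitals = 1² + 2² + 3² + 4² + 5² + 6² + 7² + 8² = 204. Doubling for spin gives 408 electrons.

408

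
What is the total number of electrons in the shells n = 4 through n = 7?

252

Shell n has n² orbitals: 4²=16 + 5²=25 + 6²=36 + 7²=49 = 126 orbitals.
Two spin states per orbital: 2 × 126 = 252 electrons.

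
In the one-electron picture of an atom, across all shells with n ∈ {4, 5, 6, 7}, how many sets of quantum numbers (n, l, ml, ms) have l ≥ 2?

Per-shell orbital counts meeting the constraint:
n=4 → 12; n=5 → 21; n=6 → 32; n=7 → 45.
Orbitals: 12 + 21 + 32 + 45 = 110. Including both spin states (ms = ±1/2) gives 2 × 110 = 220 states.

220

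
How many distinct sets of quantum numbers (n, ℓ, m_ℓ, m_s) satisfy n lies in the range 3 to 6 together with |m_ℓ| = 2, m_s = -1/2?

20

For each n in the range, tally the orbitals obeying |m_ℓ| = 2:
n=3 → 2; n=4 → 4; n=5 → 6; n=6 → 8.
Orbitals: 2 + 4 + 6 + 8 = 20. With m_s fixed to -1/2 there is one state per orbital, so 20 states.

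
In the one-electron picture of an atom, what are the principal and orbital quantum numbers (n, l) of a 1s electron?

n = 1, l = 0

The leading integer gives n = 1; the letter 's' means l = 0.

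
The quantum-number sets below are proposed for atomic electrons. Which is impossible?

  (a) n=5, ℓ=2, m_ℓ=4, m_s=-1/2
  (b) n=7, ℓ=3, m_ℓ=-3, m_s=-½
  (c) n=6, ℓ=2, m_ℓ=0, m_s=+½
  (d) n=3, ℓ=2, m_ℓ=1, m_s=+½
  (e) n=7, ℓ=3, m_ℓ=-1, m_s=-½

(a)

(a) has |m_ℓ| = 4 > ℓ = 2, violating −ℓ ≤ m_ℓ ≤ ℓ.
The remaining sets (b), (c), (d), (e) satisfy all four rules.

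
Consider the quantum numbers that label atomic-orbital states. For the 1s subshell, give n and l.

n = 1, l = 0

The leading integer gives n = 1; the letter 's' means l = 0.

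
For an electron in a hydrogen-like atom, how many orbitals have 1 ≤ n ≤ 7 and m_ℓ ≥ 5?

4

Count contributing orbitals for each principal shell:
n=6 → 1; n=7 → 3.
Total orbitals: 1 + 3 = 4.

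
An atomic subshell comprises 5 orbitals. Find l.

l = 2

2l+1 = 5 gives l = 2.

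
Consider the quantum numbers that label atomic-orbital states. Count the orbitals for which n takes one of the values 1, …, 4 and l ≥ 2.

Treat each shell separately and count matching orbitals:
n=3 → 5; n=4 → 12.
Total orbitals: 5 + 12 = 17.

17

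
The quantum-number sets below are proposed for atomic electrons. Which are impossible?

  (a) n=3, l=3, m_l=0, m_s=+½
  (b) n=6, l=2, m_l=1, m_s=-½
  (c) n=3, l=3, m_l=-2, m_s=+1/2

(a) and (c)

(a) has l = 3 ≥ n = 3, violating 0 ≤ l ≤ n−1.
(c) has l = 3 ≥ n = 3, violating 0 ≤ l ≤ n−1.
The remaining set (b) satisfies all four rules.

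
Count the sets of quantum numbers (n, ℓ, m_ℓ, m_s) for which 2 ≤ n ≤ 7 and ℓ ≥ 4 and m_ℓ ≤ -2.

44

Per-shell orbital counts meeting the constraint:
n=5 → 3; n=6 → 7; n=7 → 12.
Orbitals: 3 + 7 + 12 = 22. Including both spin states (m_s = ±1/2) gives 2 × 22 = 44 states.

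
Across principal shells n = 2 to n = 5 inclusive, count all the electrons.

Shell n has n² orbitals: 2²=4 + 3²=9 + 4²=16 + 5²=25 = 54 orbitals.
Two spin states per orbital: 2 × 54 = 108 electrons.

108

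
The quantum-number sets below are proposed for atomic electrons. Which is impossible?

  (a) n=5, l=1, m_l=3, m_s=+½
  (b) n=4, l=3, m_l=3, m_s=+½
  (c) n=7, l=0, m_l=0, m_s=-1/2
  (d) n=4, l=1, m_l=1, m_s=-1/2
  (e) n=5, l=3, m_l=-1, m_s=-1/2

(a) has |m_l| = 3 > l = 1, violating −l ≤ m_l ≤ l.
The remaining sets (b), (c), (d), (e) satisfy all four rules.

(a)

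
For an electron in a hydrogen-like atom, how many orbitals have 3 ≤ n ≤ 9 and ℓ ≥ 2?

252

Count contributing orbitals for each principal shell:
n=3 → 5; n=4 → 12; n=5 → 21; n=6 → 32; n=7 → 45; n=8 → 60; n=9 → 77.
Total orbitals: 5 + 12 + 21 + 32 + 45 + 60 + 77 = 252.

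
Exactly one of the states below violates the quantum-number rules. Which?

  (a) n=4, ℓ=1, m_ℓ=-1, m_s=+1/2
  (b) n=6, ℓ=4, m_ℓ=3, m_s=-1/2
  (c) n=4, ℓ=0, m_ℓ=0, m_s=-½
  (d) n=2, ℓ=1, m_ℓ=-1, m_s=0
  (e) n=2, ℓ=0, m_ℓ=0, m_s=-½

(d) has m_s = 0, but an electron's spin must be ±1/2.
The remaining sets (a), (b), (c), (e) satisfy all four rules.

(d)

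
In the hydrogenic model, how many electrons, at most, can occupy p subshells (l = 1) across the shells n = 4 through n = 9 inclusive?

36

A p subshell (l = 1) exists for every n ≥ 2, so shells n = 4, 5, 6, 7, 8, 9 each contribute one — 6 subshells.
Since each p subshell holds 2(2·1+1) = 6 electrons, the total is 6 × 6 = 36.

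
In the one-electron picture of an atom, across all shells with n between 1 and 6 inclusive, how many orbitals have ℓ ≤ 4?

For each n in the range, tally the orbitals obeying ℓ ≤ 4:
n=1 → 1; n=2 → 4; n=3 → 9; n=4 → 16; n=5 → 25; n=6 → 25.
Total orbitals: 1 + 4 + 9 + 16 + 25 + 25 = 80.

80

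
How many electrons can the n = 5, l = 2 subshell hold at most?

A subshell with l = 2 has 2l+1 = 5 orbitals, each holding 2 electrons (spin ±1/2), so 5 × 2 = 10.

10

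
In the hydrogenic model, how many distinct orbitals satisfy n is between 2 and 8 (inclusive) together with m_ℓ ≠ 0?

168

Per-shell orbital counts meeting the constraint:
n=2 → 2; n=3 → 6; n=4 → 12; n=5 → 20; n=6 → 30; n=7 → 42; n=8 → 56.
Total orbitals: 2 + 6 + 12 + 20 + 30 + 42 + 56 = 168.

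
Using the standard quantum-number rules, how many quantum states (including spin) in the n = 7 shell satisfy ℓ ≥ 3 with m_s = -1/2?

Go through ℓ = 0, …, 6 (the values permitted for n = 7).
Per ℓ-value: ℓ=3 → 7; ℓ=4 → 9; ℓ=5 → 11; ℓ=6 → 13.
Orbitals: 7 + 9 + 11 + 13 = 40. With m_s fixed to a single value there is one state per orbital, giving 40 states.

40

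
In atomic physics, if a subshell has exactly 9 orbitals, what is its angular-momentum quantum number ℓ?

ℓ = 4 (g)

2ℓ+1 = 9 gives ℓ = 4.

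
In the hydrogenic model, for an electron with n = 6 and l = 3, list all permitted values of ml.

ml takes every integer from −l to +l. With l = 3 that gives the 7 values -3, -2, -1, 0, 1, 2, 3.

-3, -2, -1, 0, 1, 2, 3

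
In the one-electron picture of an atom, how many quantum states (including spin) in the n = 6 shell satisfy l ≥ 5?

22

Contributions: l=5 → 11.
Orbitals: 11. Each orbital carries two spin states, so 11 × 2 = 22 states.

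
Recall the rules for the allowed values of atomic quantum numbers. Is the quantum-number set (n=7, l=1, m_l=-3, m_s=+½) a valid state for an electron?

Not allowed

The magnetic quantum number must satisfy −l ≤ m_l ≤ l. With l = 1, m_l can only be -1, 0, 1, so m_l = -3 is forbidden.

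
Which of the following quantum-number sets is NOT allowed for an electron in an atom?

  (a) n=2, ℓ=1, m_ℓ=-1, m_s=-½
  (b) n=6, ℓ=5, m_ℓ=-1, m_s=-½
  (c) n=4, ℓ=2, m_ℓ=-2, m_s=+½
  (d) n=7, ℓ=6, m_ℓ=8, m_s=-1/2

(d) has |m_ℓ| = 8 > ℓ = 6, violating −ℓ ≤ m_ℓ ≤ ℓ.
The remaining sets (a), (b), (c) satisfy all four rules.

(d)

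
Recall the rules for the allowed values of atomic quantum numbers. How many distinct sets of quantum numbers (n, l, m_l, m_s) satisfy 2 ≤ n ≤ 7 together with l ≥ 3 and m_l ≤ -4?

20

Go shell by shell, enumerating (l, m_l) with l ≥ 3 and m_l ≤ -4:
n=5 → 1; n=6 → 3; n=7 → 6.
Orbitals: 1 + 3 + 6 = 10. Including both spin states (m_s = ±1/2) gives 2 × 10 = 20 states.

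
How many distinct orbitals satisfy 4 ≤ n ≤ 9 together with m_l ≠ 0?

Work shell by shell — for each n, count the (l, m_l) pairs that satisfy m_l ≠ 0:
n=4 → 12; n=5 → 20; n=6 → 30; n=7 → 42; n=8 → 56; n=9 → 72.
Total orbitals: 12 + 20 + 30 + 42 + 56 + 72 = 232.

232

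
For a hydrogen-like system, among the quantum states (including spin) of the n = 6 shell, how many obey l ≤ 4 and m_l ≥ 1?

Go through l = 0, …, 5 (the values permitted for n = 6).
Per l-value: l=1 → 1; l=2 → 2; l=3 → 3; l=4 → 4.
Orbitals: 1 + 2 + 3 + 4 = 10. Each orbital carries two spin states, so 10 × 2 = 20 states.

20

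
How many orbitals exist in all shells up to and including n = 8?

Total orbitals = 1² + 2² + 3² + 4² + 5² + 6² + 7² + 8² = 204.

204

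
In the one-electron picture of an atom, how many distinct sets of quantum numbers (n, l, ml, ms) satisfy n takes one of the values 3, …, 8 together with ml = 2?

Count contributing orbitals for each principal shell:
n=3 → 1; n=4 → 2; n=5 → 3; n=6 → 4; n=7 → 5; n=8 → 6.
Orbitals: 1 + 2 + 3 + 4 + 5 + 6 = 21. Including both spin states (ms = ±1/2) gives 2 × 21 = 42 states.

42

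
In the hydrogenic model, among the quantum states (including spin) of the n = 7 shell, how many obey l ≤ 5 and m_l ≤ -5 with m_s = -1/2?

1

Go through l = 0, …, 6 (the values permitted for n = 7).
Orbitals with l ≤ 5 and m_l ≤ -5, by l: l=5 → 1.
Orbitals: 1. With m_s fixed to a single value there is one state per orbital, giving 1 state.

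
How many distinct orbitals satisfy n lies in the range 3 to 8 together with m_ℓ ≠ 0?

166

Count contributing orbitals for each principal shell:
n=3 → 6; n=4 → 12; n=5 → 20; n=6 → 30; n=7 → 42; n=8 → 56.
Total orbitals: 6 + 12 + 20 + 30 + 42 + 56 = 166.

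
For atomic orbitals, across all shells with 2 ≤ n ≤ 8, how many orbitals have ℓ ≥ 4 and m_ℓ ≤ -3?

For each n in the range, tally the orbitals obeying ℓ ≥ 4 and m_ℓ ≤ -3:
n=5 → 2; n=6 → 5; n=7 → 9; n=8 → 14.
Total orbitals: 2 + 5 + 9 + 14 = 30.

30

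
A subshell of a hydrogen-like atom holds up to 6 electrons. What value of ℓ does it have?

2(2ℓ+1) = 6 ⇒ 2ℓ+1 = 3 ⇒ ℓ = 1.

ℓ = 1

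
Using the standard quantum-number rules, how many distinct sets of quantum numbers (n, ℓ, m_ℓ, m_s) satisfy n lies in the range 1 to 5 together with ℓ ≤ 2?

For each n in the range, tally the orbitals obeying ℓ ≤ 2:
n=1 → 1; n=2 → 4; n=3 → 9; n=4 → 9; n=5 → 9.
Orbitals: 1 + 4 + 9 + 9 + 9 = 32. Including both spin states (m_s = ±1/2) gives 2 × 32 = 64 states.

64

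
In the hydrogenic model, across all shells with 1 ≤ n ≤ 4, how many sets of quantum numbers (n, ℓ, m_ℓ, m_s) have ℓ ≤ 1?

26

Treat each shell separately and count matching orbitals:
n=1 → 1; n=2 → 4; n=3 → 4; n=4 → 4.
Orbitals: 1 + 4 + 4 + 4 = 13. Including both spin states (m_s = ±1/2) gives 2 × 13 = 26 states.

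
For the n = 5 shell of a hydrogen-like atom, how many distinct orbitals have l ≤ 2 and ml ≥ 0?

The n = 5 shell has l = 0 through 4; check each.
Contributions: l=0 → 1; l=1 → 2; l=2 → 3.
Total orbitals: 1 + 2 + 3 = 6.

6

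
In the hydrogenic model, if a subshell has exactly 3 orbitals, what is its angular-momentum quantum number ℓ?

2ℓ+1 = 3 gives ℓ = 1.

ℓ = 1 (p)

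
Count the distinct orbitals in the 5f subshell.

7

A subshell has 2ℓ+1 orbitals; with ℓ = 3, that's 7.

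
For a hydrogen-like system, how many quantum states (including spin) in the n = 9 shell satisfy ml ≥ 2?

56

The n = 9 shell has l = 0 through 8; check each.
The (l, ml) pairs meeting ml ≥ 2 give: l=2 → 1; l=3 → 2; l=4 → 3; l=5 → 4; l=6 → 5; l=7 → 6; l=8 → 7.
Orbitals: 1 + 2 + 3 + 4 + 5 + 6 + 7 = 28. Each orbital carries two spin states, so 28 × 2 = 56 states.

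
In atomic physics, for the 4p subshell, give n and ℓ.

n = 4, ℓ = 1

The leading integer gives n = 4; the letter 'p' means ℓ = 1.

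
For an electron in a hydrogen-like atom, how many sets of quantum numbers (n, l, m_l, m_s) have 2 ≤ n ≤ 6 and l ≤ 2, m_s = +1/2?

40

Work shell by shell — for each n, count the (l, m_l) pairs that satisfy l ≤ 2:
n=2 → 4; n=3 → 9; n=4 → 9; n=5 → 9; n=6 → 9.
Orbitals: 4 + 9 + 9 + 9 + 9 = 40. With m_s fixed to +1/2 there is one state per orbital, so 40 states.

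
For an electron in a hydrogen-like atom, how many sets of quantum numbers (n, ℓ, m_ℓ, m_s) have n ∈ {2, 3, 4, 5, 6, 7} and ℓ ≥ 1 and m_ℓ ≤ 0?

Count contributing orbitals for each principal shell:
n=2 → 2; n=3 → 5; n=4 → 9; n=5 → 14; n=6 → 20; n=7 → 27.
Orbitals: 2 + 5 + 9 + 14 + 20 + 27 = 77. Including both spin states (m_s = ±1/2) gives 2 × 77 = 154 states.

154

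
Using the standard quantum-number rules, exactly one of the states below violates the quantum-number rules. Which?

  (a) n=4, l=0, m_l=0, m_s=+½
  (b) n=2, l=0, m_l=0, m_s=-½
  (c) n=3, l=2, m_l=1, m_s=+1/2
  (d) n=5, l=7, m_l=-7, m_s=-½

(d) has l = 7 ≥ n = 5, violating 0 ≤ l ≤ n−1.
The remaining sets (a), (b), (c) satisfy all four rules.

(d)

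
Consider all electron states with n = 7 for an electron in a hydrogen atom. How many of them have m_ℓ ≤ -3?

With n = 7 the allowed ℓ are 0, 1, …, 6.
The (ℓ, m_ℓ) pairs meeting m_ℓ ≤ -3 give: ℓ=3 → 1; ℓ=4 → 2; ℓ=5 → 3; ℓ=6 → 4.
Orbitals: 1 + 2 + 3 + 4 = 10. Each orbital carries two spin states, so 10 × 2 = 20 states.

20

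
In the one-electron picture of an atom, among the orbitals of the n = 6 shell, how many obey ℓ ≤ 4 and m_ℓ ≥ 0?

The (ℓ, m_ℓ) pairs meeting ℓ ≤ 4 and m_ℓ ≥ 0 give: ℓ=0 → 1; ℓ=1 → 2; ℓ=2 → 3; ℓ=3 → 4; ℓ=4 → 5.
Total orbitals: 1 + 2 + 3 + 4 + 5 = 15.

15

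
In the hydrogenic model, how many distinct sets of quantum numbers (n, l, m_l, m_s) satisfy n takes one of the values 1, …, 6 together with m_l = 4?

Treat each shell separately and count matching orbitals:
n=5 → 1; n=6 → 2.
Orbitals: 1 + 2 = 3. Including both spin states (m_s = ±1/2) gives 2 × 3 = 6 states.

6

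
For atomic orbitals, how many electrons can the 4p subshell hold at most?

6

A subshell with ℓ = 1 has 2ℓ+1 = 3 orbitals, each holding 2 electrons (spin ±1/2), so 3 × 2 = 6.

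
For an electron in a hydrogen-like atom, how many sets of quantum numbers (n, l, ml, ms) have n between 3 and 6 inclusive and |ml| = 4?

Per-shell orbital counts meeting the constraint:
n=5 → 2; n=6 → 4.
Orbitals: 2 + 4 = 6. Including both spin states (ms = ±1/2) gives 2 × 6 = 12 states.

12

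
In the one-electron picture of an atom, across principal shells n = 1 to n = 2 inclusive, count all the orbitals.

Shell n has n² orbitals: 1²=1 + 2²=4 = 5 orbitals.

5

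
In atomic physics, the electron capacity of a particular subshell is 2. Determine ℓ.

2(2ℓ+1) = 2 ⇒ 2ℓ+1 = 1 ⇒ ℓ = 0.

ℓ = 0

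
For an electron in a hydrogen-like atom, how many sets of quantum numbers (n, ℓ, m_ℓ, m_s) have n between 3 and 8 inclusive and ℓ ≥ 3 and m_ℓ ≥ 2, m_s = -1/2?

50

Count contributing orbitals for each principal shell:
n=4 → 2; n=5 → 5; n=6 → 9; n=7 → 14; n=8 → 20.
Orbitals: 2 + 5 + 9 + 14 + 20 = 50. With m_s fixed to -1/2 there is one state per orbital, so 50 states.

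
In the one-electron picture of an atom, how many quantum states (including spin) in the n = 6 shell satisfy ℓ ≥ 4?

40

The n = 6 shell has ℓ = 0 through 5; check each.
The (ℓ, m_ℓ) pairs meeting ℓ ≥ 4 give: ℓ=4 → 9; ℓ=5 → 11.
Orbitals: 9 + 11 = 20. Each orbital carries two spin states, so 20 × 2 = 40 states.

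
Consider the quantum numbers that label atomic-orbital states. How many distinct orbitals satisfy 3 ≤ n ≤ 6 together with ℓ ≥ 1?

Count contributing orbitals for each principal shell:
n=3 → 8; n=4 → 15; n=5 → 24; n=6 → 35.
Total orbitals: 8 + 15 + 24 + 35 = 82.

82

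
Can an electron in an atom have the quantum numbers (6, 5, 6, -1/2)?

The magnetic quantum number must satisfy −ℓ ≤ m_ℓ ≤ ℓ. With ℓ = 5, m_ℓ can only be -5, -4, -3, -2, -1, 0, 1, 2, 3, 4, 5, so m_ℓ = 6 is forbidden.

Invalid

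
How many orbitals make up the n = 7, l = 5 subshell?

A subshell has 2l+1 orbitals; with l = 5, that's 11.

11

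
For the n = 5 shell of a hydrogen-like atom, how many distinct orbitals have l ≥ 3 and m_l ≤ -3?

The n = 5 shell has l = 0 through 4; check each.
Contributions: l=3 → 1; l=4 → 2.
Total orbitals: 1 + 2 = 3.

3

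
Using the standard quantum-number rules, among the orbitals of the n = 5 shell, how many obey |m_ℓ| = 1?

With n = 5 the allowed ℓ are 0, 1, …, 4.
Per ℓ-value: ℓ=1 → 2; ℓ=2 → 2; ℓ=3 → 2; ℓ=4 → 2.
Total orbitals: 2 + 2 + 2 + 2 = 8.

8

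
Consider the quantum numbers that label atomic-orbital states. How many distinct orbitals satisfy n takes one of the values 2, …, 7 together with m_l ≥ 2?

Work shell by shell — for each n, count the (l, m_l) pairs that satisfy m_l ≥ 2:
n=3 → 1; n=4 → 3; n=5 → 6; n=6 → 10; n=7 → 15.
Total orbitals: 1 + 3 + 6 + 10 + 15 = 35.

35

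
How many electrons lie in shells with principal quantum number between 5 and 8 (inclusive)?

348

Shell n has n² orbitals: 5²=25 + 6²=36 + 7²=49 + 8²=64 = 174 orbitals.
Two spin states per orbital: 2 × 174 = 348 electrons.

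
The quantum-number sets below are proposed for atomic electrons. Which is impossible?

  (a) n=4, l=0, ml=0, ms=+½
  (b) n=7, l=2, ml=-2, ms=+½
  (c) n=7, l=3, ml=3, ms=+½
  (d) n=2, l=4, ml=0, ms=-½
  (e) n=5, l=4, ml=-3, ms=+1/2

(d)

(d) has l = 4 ≥ n = 2, violating 0 ≤ l ≤ n−1.
The remaining sets (a), (b), (c), (e) satisfy all four rules.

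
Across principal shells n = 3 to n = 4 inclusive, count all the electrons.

50

Shell n has n² orbitals: 3²=9 + 4²=16 = 25 orbitals.
Two spin states per orbital: 2 × 25 = 50 electrons.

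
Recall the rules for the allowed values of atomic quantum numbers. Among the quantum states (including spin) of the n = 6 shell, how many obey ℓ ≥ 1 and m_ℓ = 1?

10

The n = 6 shell has ℓ = 0 through 5; check each.
Per ℓ-value: ℓ=1 → 1; ℓ=2 → 1; ℓ=3 → 1; ℓ=4 → 1; ℓ=5 → 1.
Orbitals: 1 + 1 + 1 + 1 + 1 = 5. Each orbital carries two spin states, so 5 × 2 = 10 states.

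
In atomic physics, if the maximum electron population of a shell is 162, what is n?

n = 9

2n² = 162 ⇒ n² = 81 ⇒ n = 9.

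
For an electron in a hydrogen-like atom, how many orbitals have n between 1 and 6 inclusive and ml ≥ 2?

20

Count contributing orbitals for each principal shell:
n=3 → 1; n=4 → 3; n=5 → 6; n=6 → 10.
Total orbitals: 1 + 3 + 6 + 10 = 20.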